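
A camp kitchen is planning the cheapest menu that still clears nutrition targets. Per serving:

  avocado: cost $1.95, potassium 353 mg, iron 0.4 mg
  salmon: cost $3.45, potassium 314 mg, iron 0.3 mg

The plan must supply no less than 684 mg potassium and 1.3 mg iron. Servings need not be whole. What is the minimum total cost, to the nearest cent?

With two linear requirements the optimum uses one or two foods; enumerate the corners.
avocado only: max(684/353, 1.3/0.4) = 3.25 servings → $6.34.
salmon only: max(684/314, 1.3/0.3) = 4.333 servings → $14.95.
avocado + salmon: the both-tight solution has a negative serving — not a feasible corner.
So the least-cost plan costs $6.34.

$6.34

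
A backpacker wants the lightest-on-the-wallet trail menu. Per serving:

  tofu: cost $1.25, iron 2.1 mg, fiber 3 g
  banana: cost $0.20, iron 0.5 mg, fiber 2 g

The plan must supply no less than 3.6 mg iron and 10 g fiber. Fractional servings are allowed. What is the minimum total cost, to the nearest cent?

At the optimum either one food covers both requirements or two foods hit both targets exactly; no other combination can be cheaper.
tofu only: max(3.6/2.1, 10/3) = 3.333 servings → $4.17.
banana only: max(3.6/0.5, 10/2) = 7.2 servings → $1.44.
tofu + banana with both tight: 0.8148 servings and 3.778 servings → $1.77.
The minimum over all feasible corners is $1.44.

$1.44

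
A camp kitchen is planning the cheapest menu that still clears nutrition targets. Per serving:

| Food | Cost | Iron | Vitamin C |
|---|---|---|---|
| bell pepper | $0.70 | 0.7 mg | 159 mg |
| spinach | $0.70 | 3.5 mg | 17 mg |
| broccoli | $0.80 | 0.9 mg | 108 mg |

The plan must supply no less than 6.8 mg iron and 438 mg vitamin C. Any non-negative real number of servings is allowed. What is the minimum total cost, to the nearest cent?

A basic optimal solution has at most two foods positive. Try each food alone and each pair with both targets met exactly.
bell pepper only: max(6.8/0.7, 438/159) = 9.714 servings → $6.80.
spinach only: max(6.8/3.5, 438/17) = 25.76 servings → $18.04.
broccoli only: max(6.8/0.9, 438/108) = 7.556 servings → $6.04.
bell pepper + spinach with both tight: 2.603 servings and 1.422 servings → $2.82.
bell pepper + broccoli with both targets exact would need a negative amount; discard.
spinach + broccoli with both tight: 0.938 servings and 3.908 servings → $3.78.
The minimum over all feasible corners is $2.82.

$2.82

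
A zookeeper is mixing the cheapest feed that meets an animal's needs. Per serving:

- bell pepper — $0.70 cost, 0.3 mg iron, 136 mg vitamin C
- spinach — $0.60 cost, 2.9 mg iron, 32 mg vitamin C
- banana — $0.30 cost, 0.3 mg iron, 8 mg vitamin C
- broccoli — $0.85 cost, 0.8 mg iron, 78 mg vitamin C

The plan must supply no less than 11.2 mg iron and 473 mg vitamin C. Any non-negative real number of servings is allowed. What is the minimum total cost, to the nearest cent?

$4.00

Minimising a linear cost over {iron ≥ 11.2, vitamin C ≥ 473, servings ≥ 0} — the optimum is at a vertex, using one or two foods.
bell pepper only: max(11.2/0.3, 473/136) = 37.33 servings → $26.13.
spinach only: max(11.2/2.9, 473/32) = 14.78 servings → $8.87.
banana only: max(11.2/0.3, 473/8) = 59.12 servings → $17.74.
broccoli only: max(11.2/0.8, 473/78) = 14 servings → $11.90.
bell pepper + spinach with both tight: 2.633 servings and 3.59 servings → $4.00.
bell pepper + banana with both tight: 1.362 servings and 35.97 servings → $11.74.
bell pepper + broccoli: the both-tight solution has a negative serving — not a feasible corner.
spinach + banana: intersection lies outside the first quadrant.
spinach + broccoli with both tight: 2.469 servings and 5.051 servings → $5.77.
banana + broccoli with both tight: 29.13 servings and 3.076 servings → $11.35.
So the least-cost plan costs $4.00.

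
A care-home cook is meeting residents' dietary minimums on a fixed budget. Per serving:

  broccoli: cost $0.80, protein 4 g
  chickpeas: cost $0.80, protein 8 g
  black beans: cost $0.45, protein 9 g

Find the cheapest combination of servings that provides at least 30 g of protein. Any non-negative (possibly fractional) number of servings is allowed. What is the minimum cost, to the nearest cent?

Cost per g of protein: black beans $0.0500, chickpeas $0.1000, broccoli $0.2000.
With no serving limits, use only black beans: 30 g / 9 g = 3.333 servings × $0.45 = $1.50.

$1.50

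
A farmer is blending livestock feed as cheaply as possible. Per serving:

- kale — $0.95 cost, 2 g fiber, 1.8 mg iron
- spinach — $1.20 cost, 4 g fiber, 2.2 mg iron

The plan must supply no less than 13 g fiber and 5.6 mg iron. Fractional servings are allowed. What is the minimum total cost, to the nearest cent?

Minimising a linear cost over {fiber ≥ 13, iron ≥ 5.6, servings ≥ 0} — the optimum is at a vertex, using one or two foods.
kale only: max(13/2, 5.6/1.8) = 6.5 servings → $6.17.
spinach only: max(13/4, 5.6/2.2) = 3.25 servings → $3.90.
kale + spinach with both targets exact would need a negative amount; discard.
So the least-cost plan costs $3.90.

$3.90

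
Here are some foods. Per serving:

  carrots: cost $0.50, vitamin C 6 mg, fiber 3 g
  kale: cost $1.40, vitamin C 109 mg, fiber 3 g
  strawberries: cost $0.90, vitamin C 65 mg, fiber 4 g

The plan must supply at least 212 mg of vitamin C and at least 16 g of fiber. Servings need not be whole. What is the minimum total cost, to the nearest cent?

With two linear requirements the optimum uses one or two foods; enumerate the corners.
carrots only: max(212/6, 16/3) = 35.33 servings → $17.67.
kale only: max(212/109, 16/3) = 5.333 servings → $7.47.
strawberries only: max(212/65, 16/4) = 4 servings → $3.60.
carrots + kale with both tight: 3.586 servings and 1.748 servings → $4.24.
carrots + strawberries with both tight: 1.123 servings and 3.158 servings → $3.40.
kale + strawberries: the both-tight solution has a negative serving — not a feasible corner.
Cheapest feasible corner: $3.40.

$3.40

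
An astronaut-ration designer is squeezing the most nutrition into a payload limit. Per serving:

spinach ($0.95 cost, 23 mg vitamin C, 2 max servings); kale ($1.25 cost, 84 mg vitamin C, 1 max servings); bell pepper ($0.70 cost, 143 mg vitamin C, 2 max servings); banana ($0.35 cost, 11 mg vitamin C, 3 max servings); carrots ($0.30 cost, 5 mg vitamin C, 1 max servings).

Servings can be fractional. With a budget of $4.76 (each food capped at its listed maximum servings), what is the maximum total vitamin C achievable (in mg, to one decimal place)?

428.7 mg

Vitamin C per dollar: bell pepper 204.3, kale 67.2, banana 31.43, spinach 24.21, carrots 16.67.
Take 2 servings of bell pepper: spends $1.40, +286.0 mg vitamin C (running total 286.0 mg).
Take 1 serving of kale: spends $1.25, +84.0 mg vitamin C (running total 370.0 mg).
Take 3 servings of banana: spends $1.05, +33.0 mg vitamin C (running total 403.0 mg).
Take 1.116 servings of spinach: spends $1.06, +25.7 mg vitamin C (running total 428.7 mg).
Greedy by best ratio exhausts the cost allowance optimally: 428.7 mg.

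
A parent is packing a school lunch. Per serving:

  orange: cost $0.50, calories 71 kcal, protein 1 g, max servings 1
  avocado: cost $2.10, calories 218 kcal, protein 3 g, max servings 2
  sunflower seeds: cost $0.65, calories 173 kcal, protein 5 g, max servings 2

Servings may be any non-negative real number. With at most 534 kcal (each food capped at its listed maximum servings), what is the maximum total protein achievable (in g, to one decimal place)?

12.6 g

Protein per kcal: sunflower seeds 0.0289, orange 0.01408, avocado 0.01376.
Take 2 servings of sunflower seeds: uses 346 kcal, +10.0 g protein (running total 10.0 g).
Take 1 serving of orange: uses 71 kcal, +1.0 g protein (running total 11.0 g).
Take 0.5367 servings of avocado: uses 117 kcal, +1.6 g protein (running total 12.6 g).
Greedy by best ratio exhausts the calories allowance optimally: 12.6 g.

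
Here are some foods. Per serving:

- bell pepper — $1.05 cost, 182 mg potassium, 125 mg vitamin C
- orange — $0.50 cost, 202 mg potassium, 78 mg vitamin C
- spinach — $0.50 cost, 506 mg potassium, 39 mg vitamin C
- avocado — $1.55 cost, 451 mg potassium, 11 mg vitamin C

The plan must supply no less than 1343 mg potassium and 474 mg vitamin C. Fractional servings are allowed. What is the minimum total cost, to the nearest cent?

$3.11

This is a tiny linear program; its minimum lies at a vertex of the feasible set. List the vertices and price them.
bell pepper only: max(1343/182, 474/125) = 7.379 servings → $7.75.
orange only: max(1343/202, 474/78) = 6.649 servings → $3.32.
spinach only: max(1343/506, 474/39) = 12.15 servings → $6.08.
avocado only: max(1343/451, 474/11) = 43.09 servings → $66.79.
bell pepper + orange with both targets exact would need a negative amount; discard.
bell pepper + spinach with both tight: 3.339 servings and 1.453 servings → $4.23.
bell pepper + avocado with both tight: 3.66 servings and 1.501 servings → $6.17.
orange + spinach with both tight: 5.934 servings and 0.2851 servings → $3.11.
orange + avocado with both tight: 6.038 servings and 0.2733 servings → $3.44.
spinach + avocado: the both-tight solution has a negative serving — not a feasible corner.
So the least-cost plan costs $3.11.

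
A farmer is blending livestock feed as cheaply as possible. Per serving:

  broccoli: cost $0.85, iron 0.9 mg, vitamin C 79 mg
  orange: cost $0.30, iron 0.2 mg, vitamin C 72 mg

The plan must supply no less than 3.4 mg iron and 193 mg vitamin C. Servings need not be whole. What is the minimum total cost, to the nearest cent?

$3.21

With two linear requirements the optimum uses one or two foods; enumerate the corners.
broccoli only: max(3.4/0.9, 193/79) = 3.778 servings → $3.21.
orange only: max(3.4/0.2, 193/72) = 17 servings → $5.10.
broccoli + orange with both targets exact would need a negative amount; discard.
Cheapest feasible corner: $3.21.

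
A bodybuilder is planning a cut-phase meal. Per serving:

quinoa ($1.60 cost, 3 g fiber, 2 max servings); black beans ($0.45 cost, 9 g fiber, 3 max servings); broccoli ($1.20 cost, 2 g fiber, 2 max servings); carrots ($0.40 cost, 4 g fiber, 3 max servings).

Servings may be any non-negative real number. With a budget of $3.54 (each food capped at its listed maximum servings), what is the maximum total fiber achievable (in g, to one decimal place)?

Fiber per dollar: black beans 20, carrots 10, quinoa 1.875, broccoli 1.667.
Take 3 servings of black beans: spends $1.35, +27.0 g fiber (running total 27.0 g).
Take 3 servings of carrots: spends $1.20, +12.0 g fiber (running total 39.0 g).
Take 0.6188 servings of quinoa: spends $0.99, +1.9 g fiber (running total 40.9 g).
Greedy by best ratio exhausts the cost allowance optimally: 40.9 g.

40.9 g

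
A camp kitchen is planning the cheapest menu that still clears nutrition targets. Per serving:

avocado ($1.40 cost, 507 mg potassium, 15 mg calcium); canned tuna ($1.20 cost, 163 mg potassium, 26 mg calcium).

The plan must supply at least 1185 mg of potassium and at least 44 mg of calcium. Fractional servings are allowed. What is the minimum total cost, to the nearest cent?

The cheapest plan sits at a corner of the feasible region — with two constraints it uses at most two foods.
avocado only: max(1185/507, 44/15) = 2.933 servings → $4.11.
canned tuna only: max(1185/163, 44/26) = 7.27 servings → $8.72.
avocado + canned tuna with both tight: 2.202 servings and 0.4222 servings → $3.59.
Cheapest feasible corner: $3.59.

$3.59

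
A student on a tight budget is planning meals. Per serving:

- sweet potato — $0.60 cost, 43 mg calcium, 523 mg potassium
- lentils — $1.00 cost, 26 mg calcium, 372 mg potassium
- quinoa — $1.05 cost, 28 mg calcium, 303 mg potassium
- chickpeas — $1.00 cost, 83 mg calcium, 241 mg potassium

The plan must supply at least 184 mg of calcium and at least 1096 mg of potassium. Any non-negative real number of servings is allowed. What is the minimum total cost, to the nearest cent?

$2.33

sweet potato only: max(184/43, 1096/523) = 4.279 servings → $2.57.
lentils only: max(184/26, 1096/372) = 7.077 servings → $7.08.
quinoa only: max(184/28, 1096/303) = 6.571 servings → $6.90.
chickpeas only: max(184/83, 1096/241) = 4.548 servings → $4.55.
sweet potato + lentils: the both-tight solution has a negative serving — not a feasible corner.
sweet potato + quinoa: intersection lies outside the first quadrant.
sweet potato + chickpeas with both tight: 1.411 servings and 1.486 servings → $2.33.
lentils + quinoa: the both-tight solution has a negative serving — not a feasible corner.
lentils + chickpeas with both tight: 1.895 servings and 1.623 servings → $3.52.
quinoa + chickpeas with both tight: 2.534 servings and 1.362 servings → $4.02.
So the least-cost plan costs $2.33.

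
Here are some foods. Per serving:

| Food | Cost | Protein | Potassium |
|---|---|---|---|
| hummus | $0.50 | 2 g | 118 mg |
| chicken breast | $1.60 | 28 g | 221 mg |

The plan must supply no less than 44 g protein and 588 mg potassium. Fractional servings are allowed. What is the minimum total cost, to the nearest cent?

$3.42

An LP optimum is at a vertex; with two nutrient constraints at most two foods are used. Check each candidate.
hummus only: max(44/2, 588/118) = 22 servings → $11.00.
chicken breast only: max(44/28, 588/221) = 2.661 servings → $4.26.
hummus + chicken breast with both tight: 2.355 servings and 1.403 servings → $3.42.
Cheapest feasible corner: $3.42.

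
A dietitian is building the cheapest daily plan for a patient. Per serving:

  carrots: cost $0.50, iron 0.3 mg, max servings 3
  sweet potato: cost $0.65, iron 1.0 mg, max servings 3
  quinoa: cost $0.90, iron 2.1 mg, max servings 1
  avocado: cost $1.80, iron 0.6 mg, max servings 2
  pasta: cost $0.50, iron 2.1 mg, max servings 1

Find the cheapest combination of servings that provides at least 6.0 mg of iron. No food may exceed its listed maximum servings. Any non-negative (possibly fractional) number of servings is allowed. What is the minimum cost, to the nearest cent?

Cost per mg of iron: pasta $0.2381, quinoa $0.4286, sweet potato $0.6500, carrots $1.6667, avocado $3.0000.
Take 1 serving of pasta: +2.1 mg iron for $0.50 (total $0.50, still need 3.9 mg).
Take 1 serving of quinoa: +2.1 mg iron for $0.90 (total $1.40, still need 1.8 mg).
Take 1.8 servings of sweet potato: +1.8 mg iron for $1.17 (total $2.57, still need 0.0 mg).
Greedy by cheapest-per-mg is optimal for a single linear constraint, so the minimum cost is $2.57.

$2.57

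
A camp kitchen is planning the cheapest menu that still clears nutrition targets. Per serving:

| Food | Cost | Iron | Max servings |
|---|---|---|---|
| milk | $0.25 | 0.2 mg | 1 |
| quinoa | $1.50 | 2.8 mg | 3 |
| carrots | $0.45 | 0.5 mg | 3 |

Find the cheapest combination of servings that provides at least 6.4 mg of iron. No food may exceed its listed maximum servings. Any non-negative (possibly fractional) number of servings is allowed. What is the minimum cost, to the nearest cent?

Cost per mg of iron: quinoa $0.5357, carrots $0.9000, milk $1.2500.
Take 2.286 servings of quinoa: +6.4 mg iron for $3.43 (total $3.43, still need 0.0 mg).
Filling from the cheapest source first is optimal under one linear minimum: $3.43.

$3.43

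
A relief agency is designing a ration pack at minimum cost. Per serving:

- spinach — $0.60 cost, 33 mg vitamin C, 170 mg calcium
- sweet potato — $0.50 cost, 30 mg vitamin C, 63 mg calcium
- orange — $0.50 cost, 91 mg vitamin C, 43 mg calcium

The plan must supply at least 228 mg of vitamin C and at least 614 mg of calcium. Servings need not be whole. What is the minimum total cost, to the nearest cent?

$2.63

For a min-cost LP with two ≥-constraints, a basic feasible solution has at most two positive variables.
spinach only: max(228/33, 614/170) = 6.909 servings → $4.15.
sweet potato only: max(228/30, 614/63) = 9.746 servings → $4.87.
orange only: max(228/91, 614/43) = 14.28 servings → $7.14.
spinach + sweet potato with both tight: 1.343 servings and 6.123 servings → $3.87.
spinach + orange with both tight: 3.279 servings and 1.316 servings → $2.63.
sweet potato + orange: the both-tight solution has a negative serving — not a feasible corner.
The minimum over all feasible corners is $2.63.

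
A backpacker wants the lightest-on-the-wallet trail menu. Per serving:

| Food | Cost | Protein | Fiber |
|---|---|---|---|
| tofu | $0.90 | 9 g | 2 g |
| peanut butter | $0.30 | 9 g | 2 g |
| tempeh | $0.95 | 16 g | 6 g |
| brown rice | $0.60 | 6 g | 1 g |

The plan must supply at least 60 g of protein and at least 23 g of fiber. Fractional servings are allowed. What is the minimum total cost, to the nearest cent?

$3.45

tofu only: max(60/9, 23/2) = 11.5 servings → $10.35.
peanut butter only: max(60/9, 23/2) = 11.5 servings → $3.45.
tempeh only: max(60/16, 23/6) = 3.833 servings → $3.64.
brown rice only: max(60/6, 23/1) = 23 servings → $13.80.
tofu + peanut butter (both tight): parallel constraints — no distinct corner.
tofu + tempeh: the both-tight solution has a negative serving — not a feasible corner.
tofu + brown rice: the both-tight solution has a negative serving — not a feasible corner.
peanut butter + tempeh with both targets exact would need a negative amount; discard.
peanut butter + brown rice: the both-tight solution has a negative serving — not a feasible corner.
tempeh + brown rice: the both-tight solution has a negative serving — not a feasible corner.
Cheapest feasible corner: $3.45.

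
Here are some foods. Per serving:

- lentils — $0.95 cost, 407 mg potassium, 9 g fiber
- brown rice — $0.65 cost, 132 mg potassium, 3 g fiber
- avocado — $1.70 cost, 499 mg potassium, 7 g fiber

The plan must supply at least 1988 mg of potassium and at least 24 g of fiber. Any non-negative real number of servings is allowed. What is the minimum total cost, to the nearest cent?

$4.64

With two linear requirements the optimum uses one or two foods; enumerate the corners.
lentils only: max(1988/407, 24/9) = 4.885 servings → $4.64.
brown rice only: max(1988/132, 24/3) = 15.06 servings → $9.79.
avocado only: max(1988/499, 24/7) = 3.984 servings → $6.77.
lentils + brown rice: the both-tight solution has a negative serving — not a feasible corner.
lentils + avocado with both targets exact would need a negative amount; discard.
brown rice + avocado with both targets exact would need a negative amount; discard.
The minimum over all feasible corners is $4.64.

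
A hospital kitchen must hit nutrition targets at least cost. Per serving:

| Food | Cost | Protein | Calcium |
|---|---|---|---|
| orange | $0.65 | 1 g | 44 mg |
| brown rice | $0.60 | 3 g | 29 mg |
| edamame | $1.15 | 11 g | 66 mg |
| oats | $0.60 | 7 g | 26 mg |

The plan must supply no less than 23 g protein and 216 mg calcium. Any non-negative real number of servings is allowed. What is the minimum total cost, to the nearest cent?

$3.52

At the optimum either one food covers both requirements or two foods hit both targets exactly; no other combination can be cheaper.
orange only: max(23/1, 216/44) = 23 servings → $14.95.
brown rice only: max(23/3, 216/29) = 7.667 servings → $4.60.
edamame only: max(23/11, 216/66) = 3.273 servings → $3.76.
oats only: max(23/7, 216/26) = 8.308 servings → $4.98.
orange + brown rice: the both-tight solution has a negative serving — not a feasible corner.
orange + edamame with both tight: 2.053 servings and 1.904 servings → $3.52.
orange + oats with both tight: 3.241 servings and 2.823 servings → $3.80.
brown rice + edamame with both tight: 7.091 servings and 0.157 servings → $4.44.
brown rice + oats with both tight: 7.312 servings and 0.152 servings → $4.48.
edamame + oats: the both-tight solution has a negative serving — not a feasible corner.
Cheapest feasible corner: $3.52.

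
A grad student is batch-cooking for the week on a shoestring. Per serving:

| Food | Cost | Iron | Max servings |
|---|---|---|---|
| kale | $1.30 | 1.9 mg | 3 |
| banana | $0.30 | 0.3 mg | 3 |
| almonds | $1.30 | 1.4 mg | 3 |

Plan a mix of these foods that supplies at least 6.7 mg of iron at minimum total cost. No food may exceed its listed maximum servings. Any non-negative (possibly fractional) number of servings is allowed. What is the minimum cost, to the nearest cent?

Cost per mg of iron: kale $0.6842, almonds $0.9286, banana $1.0000.
Take 3 servings of kale: +5.7 mg iron for $3.90 (total $3.90, still need 1.0 mg).
Take 0.7143 servings of almonds: +1.0 mg iron for $0.93 (total $4.83, still need 0.0 mg).
Filling from the cheapest source first is optimal under one linear minimum: $4.83.

$4.83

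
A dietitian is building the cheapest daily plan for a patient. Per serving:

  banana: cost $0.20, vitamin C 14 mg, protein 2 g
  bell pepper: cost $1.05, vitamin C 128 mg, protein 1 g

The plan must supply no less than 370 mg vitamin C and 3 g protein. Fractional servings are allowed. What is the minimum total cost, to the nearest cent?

$3.04

A basic optimal solution has at most two foods positive. Try each food alone and each pair with both targets met exactly.
banana only: max(370/14, 3/2) = 26.43 servings → $5.29.
bell pepper only: max(370/128, 3/1) = 3 servings → $3.15.
banana + bell pepper with both tight: 0.05785 servings and 2.884 servings → $3.04.
So the least-cost plan costs $3.04.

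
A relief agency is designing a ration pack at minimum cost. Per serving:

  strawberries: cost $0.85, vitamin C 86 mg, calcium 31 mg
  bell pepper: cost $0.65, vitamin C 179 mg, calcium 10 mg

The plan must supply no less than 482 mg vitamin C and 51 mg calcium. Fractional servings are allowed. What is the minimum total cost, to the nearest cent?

$2.24

This is a tiny linear program; its minimum lies at a vertex of the feasible set. List the vertices and price them.
strawberries only: max(482/86, 51/31) = 5.605 servings → $4.76.
bell pepper only: max(482/179, 51/10) = 5.1 servings → $3.31.
strawberries + bell pepper with both tight: 0.919 servings and 2.251 servings → $2.24.
The minimum over all feasible corners is $2.24.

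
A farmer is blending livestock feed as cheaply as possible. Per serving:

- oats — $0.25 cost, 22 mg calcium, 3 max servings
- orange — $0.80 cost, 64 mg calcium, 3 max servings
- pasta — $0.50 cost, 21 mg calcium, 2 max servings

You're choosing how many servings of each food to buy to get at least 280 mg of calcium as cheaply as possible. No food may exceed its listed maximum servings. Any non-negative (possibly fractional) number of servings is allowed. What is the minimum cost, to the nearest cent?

$3.67

Cost per mg of calcium: oats $0.0114, orange $0.0125, pasta $0.0238.
Take 3 servings of oats: +66.0 mg calcium for $0.75 (total $0.75, still need 214.0 mg).
Take 3 servings of orange: +192.0 mg calcium for $2.40 (total $3.15, still need 22.0 mg).
Take 1.048 servings of pasta: +22.0 mg calcium for $0.52 (total $3.67, still need 0.0 mg).
Filling from the cheapest source first is optimal under one linear minimum: $3.67.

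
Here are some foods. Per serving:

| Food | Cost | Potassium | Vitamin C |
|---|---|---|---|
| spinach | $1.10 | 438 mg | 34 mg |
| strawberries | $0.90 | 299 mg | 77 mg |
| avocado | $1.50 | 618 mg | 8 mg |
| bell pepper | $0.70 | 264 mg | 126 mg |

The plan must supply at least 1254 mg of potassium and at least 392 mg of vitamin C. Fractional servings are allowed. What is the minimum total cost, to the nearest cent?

$3.23

This is a tiny linear program; its minimum lies at a vertex of the feasible set. List the vertices and price them.
spinach only: max(1254/438, 392/34) = 11.53 servings → $12.68.
strawberries only: max(1254/299, 392/77) = 5.091 servings → $4.58.
avocado only: max(1254/618, 392/8) = 49 servings → $73.50.
bell pepper only: max(1254/264, 392/126) = 4.75 servings → $3.33.
spinach + strawberries: the both-tight solution has a negative serving — not a feasible corner.
spinach + avocado with both targets exact would need a negative amount; discard.
spinach + bell pepper with both tight: 1.18 servings and 2.793 servings → $3.25.
strawberries + avocado: the both-tight solution has a negative serving — not a feasible corner.
strawberries + bell pepper with both tight: 3.143 servings and 1.19 servings → $3.66.
avocado + bell pepper with both tight: 0.7196 servings and 3.065 servings → $3.23.
The minimum over all feasible corners is $3.23.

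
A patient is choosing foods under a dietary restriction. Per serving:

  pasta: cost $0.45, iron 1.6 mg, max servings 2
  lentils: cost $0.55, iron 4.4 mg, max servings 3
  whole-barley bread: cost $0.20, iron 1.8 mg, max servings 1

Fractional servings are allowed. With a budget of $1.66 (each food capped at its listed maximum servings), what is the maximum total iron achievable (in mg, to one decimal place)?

Iron per dollar: whole-barley bread 9, lentils 8, pasta 3.556.
Take 1 serving of whole-barley bread: spends $0.20, +1.8 mg iron (running total 1.8 mg).
Take 2.655 servings of lentils: spends $1.46, +11.7 mg iron (running total 13.5 mg).
Greedy by best ratio exhausts the cost allowance optimally: 13.5 mg.

13.5 mg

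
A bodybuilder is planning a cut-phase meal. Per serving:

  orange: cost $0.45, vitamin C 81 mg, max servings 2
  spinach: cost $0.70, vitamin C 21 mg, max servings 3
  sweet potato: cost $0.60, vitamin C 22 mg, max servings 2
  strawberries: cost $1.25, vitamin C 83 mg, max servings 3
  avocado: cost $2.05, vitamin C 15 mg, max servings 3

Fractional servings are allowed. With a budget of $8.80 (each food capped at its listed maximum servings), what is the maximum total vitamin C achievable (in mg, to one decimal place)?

Vitamin C per dollar: orange 180, strawberries 66.4, sweet potato 36.67, spinach 30, avocado 7.317.
Take 2 servings of orange: spends $0.90, +162.0 mg vitamin C (running total 162.0 mg).
Take 3 servings of strawberries: spends $3.75, +249.0 mg vitamin C (running total 411.0 mg).
Take 2 servings of sweet potato: spends $1.20, +44.0 mg vitamin C (running total 455.0 mg).
Take 3 servings of spinach: spends $2.10, +63.0 mg vitamin C (running total 518.0 mg).
Take 0.4146 servings of avocado: spends $0.85, +6.2 mg vitamin C (running total 524.2 mg).
Greedy by best ratio exhausts the cost allowance optimally: 524.2 mg.

524.2 mg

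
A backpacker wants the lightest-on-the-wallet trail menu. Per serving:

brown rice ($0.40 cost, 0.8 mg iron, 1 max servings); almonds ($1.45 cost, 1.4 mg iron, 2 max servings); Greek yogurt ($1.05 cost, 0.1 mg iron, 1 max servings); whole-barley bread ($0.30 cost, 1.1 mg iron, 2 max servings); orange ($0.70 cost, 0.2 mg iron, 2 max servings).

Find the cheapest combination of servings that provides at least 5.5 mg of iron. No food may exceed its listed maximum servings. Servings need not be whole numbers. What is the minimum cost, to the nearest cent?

$3.59

Cost per mg of iron: whole-barley bread $0.2727, brown rice $0.5000, almonds $1.0357, orange $3.5000, Greek yogurt $10.5000.
Take 2 servings of whole-barley bread: +2.2 mg iron for $0.60 (total $0.60, still need 3.3 mg).
Take 1 serving of brown rice: +0.8 mg iron for $0.40 (total $1.00, still need 2.5 mg).
Take 1.786 servings of almonds: +2.5 mg iron for $2.59 (total $3.59, still need 0.0 mg).
Filling from the cheapest source first is optimal under one linear minimum: $3.59.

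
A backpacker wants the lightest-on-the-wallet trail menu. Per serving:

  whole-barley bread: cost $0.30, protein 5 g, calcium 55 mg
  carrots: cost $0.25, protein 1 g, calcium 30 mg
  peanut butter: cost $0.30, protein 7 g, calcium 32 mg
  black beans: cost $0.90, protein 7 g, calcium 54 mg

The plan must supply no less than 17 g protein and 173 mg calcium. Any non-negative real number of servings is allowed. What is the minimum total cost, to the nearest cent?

$0.98

An LP optimum is at a vertex; with two nutrient constraints at most two foods are used. Check each candidate.
whole-barley bread only: max(17/5, 173/55) = 3.4 servings → $1.02.
carrots only: max(17/1, 173/30) = 17 servings → $4.25.
peanut butter only: max(17/7, 173/32) = 5.406 servings → $1.62.
black beans only: max(17/7, 173/54) = 3.204 servings → $2.88.
whole-barley bread + carrots: intersection lies outside the first quadrant.
whole-barley bread + peanut butter with both tight: 2.964 servings and 0.3111 servings → $0.98.
whole-barley bread + black beans with both tight: 2.548 servings and 0.6087 servings → $1.31.
carrots + peanut butter with both tight: 3.747 servings and 1.893 servings → $1.50.
carrots + black beans with both tight: 1.878 servings and 2.16 servings → $2.41.
peanut butter + black beans: the both-tight solution has a negative serving — not a feasible corner.
Cheapest feasible corner: $0.98.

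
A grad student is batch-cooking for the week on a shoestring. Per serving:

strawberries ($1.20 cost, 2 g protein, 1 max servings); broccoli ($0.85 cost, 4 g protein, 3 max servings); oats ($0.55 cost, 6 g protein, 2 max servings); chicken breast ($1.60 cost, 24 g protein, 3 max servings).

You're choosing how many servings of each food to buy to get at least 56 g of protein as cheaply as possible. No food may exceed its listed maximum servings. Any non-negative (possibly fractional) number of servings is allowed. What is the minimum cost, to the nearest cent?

$3.73

Cost per g of protein: chicken breast $0.0667, oats $0.0917, broccoli $0.2125, strawberries $0.6000.
Take 2.333 servings of chicken breast: +56.0 g protein for $3.73 (total $3.73, still need 0.0 g).
Greedy by cheapest-per-g is optimal for a single linear constraint, so the minimum cost is $3.73.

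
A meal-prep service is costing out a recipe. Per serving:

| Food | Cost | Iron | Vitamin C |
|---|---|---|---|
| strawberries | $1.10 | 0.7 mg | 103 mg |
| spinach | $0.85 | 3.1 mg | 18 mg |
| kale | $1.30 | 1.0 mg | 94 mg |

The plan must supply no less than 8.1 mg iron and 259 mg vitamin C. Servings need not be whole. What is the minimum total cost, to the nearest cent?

$4.17

A basic optimal solution has at most two foods positive. Try each food alone and each pair with both targets met exactly.
strawberries only: max(8.1/0.7, 259/103) = 11.57 servings → $12.73.
spinach only: max(8.1/3.1, 259/18) = 14.39 servings → $12.23.
kale only: max(8.1/1.0, 259/94) = 8.1 servings → $10.53.
strawberries + spinach with both tight: 2.142 servings and 2.129 servings → $4.17.
strawberries + kale: the both-tight solution has a negative serving — not a feasible corner.
spinach + kale with both tight: 1.838 servings and 2.403 servings → $4.69.
So the least-cost plan costs $4.17.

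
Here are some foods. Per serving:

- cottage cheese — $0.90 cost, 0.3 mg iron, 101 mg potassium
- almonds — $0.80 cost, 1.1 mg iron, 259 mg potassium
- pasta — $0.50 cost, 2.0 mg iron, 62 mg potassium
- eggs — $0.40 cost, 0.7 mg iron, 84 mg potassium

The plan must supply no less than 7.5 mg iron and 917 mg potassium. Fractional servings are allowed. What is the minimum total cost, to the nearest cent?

$3.47

With two linear requirements the optimum uses one or two foods; enumerate the corners.
cottage cheese only: max(7.5/0.3, 917/101) = 25 servings → $22.50.
almonds only: max(7.5/1.1, 917/259) = 6.818 servings → $5.45.
pasta only: max(7.5/2.0, 917/62) = 14.79 servings → $7.40.
eggs only: max(7.5/0.7, 917/84) = 10.92 servings → $4.37.
cottage cheese + almonds: the both-tight solution has a negative serving — not a feasible corner.
cottage cheese + pasta with both tight: 7.465 servings and 2.63 servings → $8.03.
cottage cheese + eggs with both tight: 0.2615 servings and 10.6 servings → $4.48.
almonds + pasta with both tight: 3.044 servings and 2.076 servings → $3.47.
almonds + eggs with both tight: 0.1339 servings and 10.5 servings → $4.31.
pasta + eggs with both targets exact would need a negative amount; discard.
The minimum over all feasible corners is $3.47.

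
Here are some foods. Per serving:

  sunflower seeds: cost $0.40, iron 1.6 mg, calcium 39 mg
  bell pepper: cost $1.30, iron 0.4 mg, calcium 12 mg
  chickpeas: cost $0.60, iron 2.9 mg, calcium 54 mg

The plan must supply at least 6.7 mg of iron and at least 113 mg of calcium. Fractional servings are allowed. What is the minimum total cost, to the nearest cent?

At the optimum either one food covers both requirements or two foods hit both targets exactly; no other combination can be cheaper.
sunflower seeds only: max(6.7/1.6, 113/39) = 4.188 servings → $1.68.
bell pepper only: max(6.7/0.4, 113/12) = 16.75 servings → $21.77.
chickpeas only: max(6.7/2.9, 113/54) = 2.31 servings → $1.39.
sunflower seeds + bell pepper: the both-tight solution has a negative serving — not a feasible corner.
sunflower seeds + chickpeas: the both-tight solution has a negative serving — not a feasible corner.
bell pepper + chickpeas with both targets exact would need a negative amount; discard.
Cheapest feasible corner: $1.39.

$1.39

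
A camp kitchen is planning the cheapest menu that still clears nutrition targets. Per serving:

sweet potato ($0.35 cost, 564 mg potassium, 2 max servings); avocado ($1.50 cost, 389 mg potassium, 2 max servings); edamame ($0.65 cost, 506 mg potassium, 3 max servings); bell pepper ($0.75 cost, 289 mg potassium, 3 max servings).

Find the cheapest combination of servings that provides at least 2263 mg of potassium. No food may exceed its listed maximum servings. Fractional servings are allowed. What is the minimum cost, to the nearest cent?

Cost per mg of potassium: sweet potato $0.0006, edamame $0.0013, bell pepper $0.0026, avocado $0.0039.
Take 2 servings of sweet potato: +1128.0 mg potassium for $0.70 (total $0.70, still need 1135.0 mg).
Take 2.243 servings of edamame: +1135.0 mg potassium for $1.46 (total $2.16, still need 0.0 mg).
Greedy by cheapest-per-mg is optimal for a single linear constraint, so the minimum cost is $2.16.

$2.16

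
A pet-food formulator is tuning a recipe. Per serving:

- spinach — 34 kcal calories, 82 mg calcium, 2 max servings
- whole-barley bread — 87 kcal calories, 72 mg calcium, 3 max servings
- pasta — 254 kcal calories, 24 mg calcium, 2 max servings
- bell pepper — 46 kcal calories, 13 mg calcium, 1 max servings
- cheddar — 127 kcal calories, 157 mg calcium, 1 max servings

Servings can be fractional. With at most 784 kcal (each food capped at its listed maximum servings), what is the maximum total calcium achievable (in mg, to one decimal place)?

Calcium per kcal: spinach 2.412, cheddar 1.236, whole-barley bread 0.8276, bell pepper 0.2826, pasta 0.09449.
Take 2 servings of spinach: uses 68 kcal, +164.0 mg calcium (running total 164.0 mg).
Take 1 serving of cheddar: uses 127 kcal, +157.0 mg calcium (running total 321.0 mg).
Take 3 servings of whole-barley bread: uses 261 kcal, +216.0 mg calcium (running total 537.0 mg).
Take 1 serving of bell pepper: uses 46 kcal, +13.0 mg calcium (running total 550.0 mg).
Take 1.11 servings of pasta: uses 282 kcal, +26.6 mg calcium (running total 576.6 mg).
Filling greedily by calcium-per-kcal is optimal for one linear limit, giving 576.6 mg.

576.6 mg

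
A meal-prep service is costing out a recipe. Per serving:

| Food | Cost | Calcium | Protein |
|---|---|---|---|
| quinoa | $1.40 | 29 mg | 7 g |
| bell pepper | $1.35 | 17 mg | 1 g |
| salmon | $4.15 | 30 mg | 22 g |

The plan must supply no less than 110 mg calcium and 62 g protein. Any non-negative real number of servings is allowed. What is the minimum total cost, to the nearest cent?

For a min-cost LP with two ≥-constraints, a basic feasible solution has at most two positive variables.
quinoa only: max(110/29, 62/7) = 8.857 servings → $12.40.
bell pepper only: max(110/17, 62/1) = 62 servings → $83.70.
salmon only: max(110/30, 62/22) = 3.667 servings → $15.22.
quinoa + bell pepper: intersection lies outside the first quadrant.
quinoa + salmon with both tight: 1.308 servings and 2.402 servings → $11.80.
bell pepper + salmon with both tight: 1.628 servings and 2.744 servings → $13.59.
So the least-cost plan costs $11.80.

$11.80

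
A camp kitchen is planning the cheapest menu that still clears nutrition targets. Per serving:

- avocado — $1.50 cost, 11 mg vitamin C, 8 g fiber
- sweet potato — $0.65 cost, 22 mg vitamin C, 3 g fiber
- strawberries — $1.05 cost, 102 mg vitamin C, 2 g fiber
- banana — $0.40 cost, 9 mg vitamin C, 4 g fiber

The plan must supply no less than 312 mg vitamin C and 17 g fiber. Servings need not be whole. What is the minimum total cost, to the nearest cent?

$4.09

An LP optimum is at a vertex; with two nutrient constraints at most two foods are used. Check each candidate.
avocado only: max(312/11, 17/8) = 28.36 servings → $42.55.
sweet potato only: max(312/22, 17/3) = 14.18 servings → $9.22.
strawberries only: max(312/102, 17/2) = 8.5 servings → $8.93.
banana only: max(312/9, 17/4) = 34.67 servings → $13.87.
avocado + sweet potato: the both-tight solution has a negative serving — not a feasible corner.
avocado + strawberries with both tight: 1.398 servings and 2.908 servings → $5.15.
avocado + banana with both targets exact would need a negative amount; discard.
sweet potato + strawberries with both tight: 4.237 servings and 2.145 servings → $5.01.
sweet potato + banana with both targets exact would need a negative amount; discard.
strawberries + banana with both tight: 2.808 servings and 2.846 servings → $4.09.
The minimum over all feasible corners is $4.09.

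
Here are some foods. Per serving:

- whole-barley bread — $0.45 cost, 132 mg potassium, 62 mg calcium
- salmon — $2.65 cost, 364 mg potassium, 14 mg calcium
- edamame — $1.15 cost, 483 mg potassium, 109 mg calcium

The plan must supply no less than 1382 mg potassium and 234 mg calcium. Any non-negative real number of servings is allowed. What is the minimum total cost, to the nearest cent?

An LP optimum is at a vertex; with two nutrient constraints at most two foods are used. Check each candidate.
whole-barley bread only: max(1382/132, 234/62) = 10.47 servings → $4.71.
salmon only: max(1382/364, 234/14) = 16.71 servings → $44.29.
edamame only: max(1382/483, 234/109) = 2.861 servings → $3.29.
whole-barley bread + salmon with both tight: 3.177 servings and 2.645 servings → $8.44.
whole-barley bread + edamame: intersection lies outside the first quadrant.
salmon + edamame with both tight: 1.143 servings and 2 servings → $5.33.
The minimum over all feasible corners is $3.29.

$3.29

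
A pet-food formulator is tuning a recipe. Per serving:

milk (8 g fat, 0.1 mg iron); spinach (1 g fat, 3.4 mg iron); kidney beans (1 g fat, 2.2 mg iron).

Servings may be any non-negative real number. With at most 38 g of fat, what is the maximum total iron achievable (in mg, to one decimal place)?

129.2 mg

Iron per g fat: spinach 3.4, kidney beans 2.2, milk 0.0125.
With no serving limits, spend the whole fat allowance on spinach: 38 g / 1 g × 3.4 mg = 129.2 mg.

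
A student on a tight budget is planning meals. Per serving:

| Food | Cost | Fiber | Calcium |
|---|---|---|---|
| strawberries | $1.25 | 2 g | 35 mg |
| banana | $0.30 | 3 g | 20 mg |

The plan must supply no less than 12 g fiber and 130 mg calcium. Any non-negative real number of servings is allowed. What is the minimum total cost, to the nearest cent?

$1.95

strawberries only: max(12/2, 130/35) = 6 servings → $7.50.
banana only: max(12/3, 130/20) = 6.5 servings → $1.95.
strawberries + banana with both tight: 2.308 servings and 2.462 servings → $3.62.
So the least-cost plan costs $1.95.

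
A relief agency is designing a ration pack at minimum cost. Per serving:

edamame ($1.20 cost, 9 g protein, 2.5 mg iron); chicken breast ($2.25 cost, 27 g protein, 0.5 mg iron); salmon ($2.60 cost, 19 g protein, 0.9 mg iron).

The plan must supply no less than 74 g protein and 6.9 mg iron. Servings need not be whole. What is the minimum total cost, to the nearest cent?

$7.23

Two binding constraints pin down two serving amounts, so the optimal mix uses at most two foods. The candidates are each food alone (scaled to the tighter of protein/iron) and each pair with both constraints tight.
edamame only: max(74/9, 6.9/2.5) = 8.222 servings → $9.87.
chicken breast only: max(74/27, 6.9/0.5) = 13.8 servings → $31.05.
salmon only: max(74/19, 6.9/0.9) = 7.667 servings → $19.93.
edamame + chicken breast with both tight: 2.37 servings and 1.951 servings → $7.23.
edamame + salmon with both tight: 1.637 servings and 3.119 servings → $10.07.
chicken breast + salmon with both targets exact would need a negative amount; discard.
Cheapest feasible corner: $7.23.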